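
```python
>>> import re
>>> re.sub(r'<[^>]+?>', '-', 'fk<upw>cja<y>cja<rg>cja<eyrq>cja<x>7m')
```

Matches: at [2:7] → '<upw>'; at [10:13] → '<y>'; at [16:20] → '<rg>'; at [23:29] → '<eyrq>'; at [32:35] → '<x>'.
`sub` substitutes '-' at each match site.

'fk-cja-cja-cja-cja-7m'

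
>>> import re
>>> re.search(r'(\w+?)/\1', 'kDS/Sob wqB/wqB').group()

After group 1 captures some text, `\1` only succeeds where that same text appears again.
`search` walks the string left to right and returns the first match it finds.
The match spans [2:5] → 'S/S'.
Captured: group 1 = 'S'.

'S/S'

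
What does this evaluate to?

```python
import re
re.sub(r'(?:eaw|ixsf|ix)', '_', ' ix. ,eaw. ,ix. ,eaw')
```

' _. ,_. ,_. ,_'

`sub` substitutes '_' at each match site.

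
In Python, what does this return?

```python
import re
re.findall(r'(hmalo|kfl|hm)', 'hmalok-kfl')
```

Alternation tries branches left to right and keeps the first one that lets the overall match succeed at that position.
Scanning left to right: at [0:5] match 'hmalo', group 1 = 'hmalo'; at [7:10] match 'kfl', group 1 = 'kfl'.
One capturing group, so `findall` returns just the captured substring from each match — 2 in all.

['hmalo', 'kfl']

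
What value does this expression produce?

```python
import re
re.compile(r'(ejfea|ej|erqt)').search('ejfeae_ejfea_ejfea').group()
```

'ejfea'

The regex engine tests alternatives in the order written; an earlier branch that matches wins even if a later one would match more.
Unlike `match`, `search` isn't anchored — it looks for the pattern anywhere in the string.
The match spans [0:5] → 'ejfea'.
Captured: group 1 = 'ejfea'.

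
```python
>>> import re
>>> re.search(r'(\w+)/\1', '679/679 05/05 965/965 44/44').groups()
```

('679',)

The match spans [0:7] → '679/679'.
Captured: group 1 = '679'.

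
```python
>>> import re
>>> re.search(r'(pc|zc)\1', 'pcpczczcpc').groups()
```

('pc',)

The match spans [0:4] → 'pcpc'.
Captured: group 1 = 'pc'.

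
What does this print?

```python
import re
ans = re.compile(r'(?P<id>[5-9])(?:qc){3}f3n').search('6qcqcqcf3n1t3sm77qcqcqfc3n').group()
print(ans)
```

6qcqcqcf3n

Pattern: a character in [5-9] (captured as 'id'); then the literal 'qc' repeated 3 times, then the literal 'f3n'.
Unlike `match`, `search` isn't anchored — it looks for the pattern anywhere in the string.
The match spans [0:10] → '6qcqcqcf3n'.
Captured: group 1 = '6'.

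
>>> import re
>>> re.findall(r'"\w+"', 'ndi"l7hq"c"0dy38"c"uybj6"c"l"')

['"l7hq"', '"0dy38"', '"uybj6"', '"l"']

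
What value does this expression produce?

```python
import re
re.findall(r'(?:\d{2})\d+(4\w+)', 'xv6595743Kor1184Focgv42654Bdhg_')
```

One capturing group, so `findall` returns just the captured substring from the one match — 1 in all.

['43Kor1184Focgv42654Bdhg_']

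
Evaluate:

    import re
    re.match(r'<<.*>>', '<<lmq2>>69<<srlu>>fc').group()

'<<lmq2>>69<<srlu>>'

With `match`, the pattern is implicitly anchored at the beginning.
The match spans [0:18] → '<<lmq2>>69<<srlu>>'.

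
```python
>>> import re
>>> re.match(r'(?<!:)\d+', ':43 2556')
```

None

The negative lookahead/lookbehind blocks any match where the forbidden context is present.
With `match`, the pattern is implicitly anchored at the beginning.
Here position 0 doesn't satisfy it, so the call returns None.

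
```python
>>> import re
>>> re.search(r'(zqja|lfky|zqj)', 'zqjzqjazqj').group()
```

'zqj'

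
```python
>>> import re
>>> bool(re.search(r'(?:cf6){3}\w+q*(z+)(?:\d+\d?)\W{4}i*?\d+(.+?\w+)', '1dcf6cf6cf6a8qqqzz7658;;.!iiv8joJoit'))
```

This matches the literal 'cf6' repeated 3 times, then one or more of a word character, then zero or more of the literal 'q'; then one or more of a literal 'z' (captured); then one or more of a digit, then optionally a digit (non-capturing group); then exactly 4 of a non-word character, then zero or more of the literal 'i' (lazy), then one or more of a digit; then one or more of any character (lazy), then one or more of a word character (captured).
`search` walks the string left to right and returns the first match it finds.
Here no position works, so the call returns None, and `bool(None)` is False.

False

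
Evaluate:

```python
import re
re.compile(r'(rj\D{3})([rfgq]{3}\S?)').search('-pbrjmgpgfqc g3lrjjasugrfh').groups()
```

Pattern: the literal 'rj', then exactly 3 of a non-digit (captured); then exactly 3 of one of [rfgq], then optionally a non-whitespace character (captured).
`re.search` tries every starting position until one works.
The match spans [3:12] → 'rjmgpgfqc'.
Captured: group 1 = 'rjmgp', group 2 = 'gfqc'.

('rjmgp', 'gfqc')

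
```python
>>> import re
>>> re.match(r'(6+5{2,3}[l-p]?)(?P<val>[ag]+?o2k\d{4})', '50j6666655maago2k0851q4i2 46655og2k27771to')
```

None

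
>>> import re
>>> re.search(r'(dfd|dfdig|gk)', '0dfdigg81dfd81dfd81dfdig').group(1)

The match spans [1:4] → 'dfd'.
Captured: group 1 = 'dfd'.

'dfd'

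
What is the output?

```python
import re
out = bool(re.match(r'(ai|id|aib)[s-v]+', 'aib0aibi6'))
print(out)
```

False

`re.match` won't scan ahead — the pattern has to work from the very first character.
Here the pattern fails at index 0, so the call returns None, and `bool(None)` is False.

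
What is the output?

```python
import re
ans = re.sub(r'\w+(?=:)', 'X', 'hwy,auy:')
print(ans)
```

The lookaround is zero-width — it requires the adjacent text to match without consuming it, so the asserted text isn't part of the match.
Matches: at [4:7] → 'auy'.
Each match is replaced by 'X'.

hwy,X:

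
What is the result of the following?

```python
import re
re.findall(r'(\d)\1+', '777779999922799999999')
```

A backreference is literal: `\1` must see the identical characters the first group matched.
Walking the string: at [0:5] match '77777', group 1 = '7'; at [5:10] match '99999', group 1 = '9'; at [10:12] match '22', group 1 = '2'; at [13:21] match '99999999', group 1 = '9'.
One capturing group, so `findall` returns just the captured substring from each match — 4 in all.

['7', '9', '2', '9']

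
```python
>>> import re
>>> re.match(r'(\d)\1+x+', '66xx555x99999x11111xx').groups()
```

The backreference `\1` re-matches whatever the first group consumed, character for character.
`match` is anchored at position 0; if the pattern doesn't fit there, it returns None.
The match spans [0:4] → '66xx'.
Captured: group 1 = '6'.

('6',)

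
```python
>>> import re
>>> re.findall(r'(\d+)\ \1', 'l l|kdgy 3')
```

[]

`\1` has to match the exact text group 1 already captured.
Because there's exactly one group, `findall` drops the full match and keeps group 1 from each hit.
Nothing in the string satisfies the pattern, so the list is empty.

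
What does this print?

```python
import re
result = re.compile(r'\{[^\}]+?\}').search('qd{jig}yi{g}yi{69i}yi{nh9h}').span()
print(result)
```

(2, 7)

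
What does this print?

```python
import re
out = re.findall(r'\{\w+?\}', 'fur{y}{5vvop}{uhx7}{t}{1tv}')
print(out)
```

Matches: at [3:6] → '{y}'; at [6:13] → '{5vvop}'; at [13:19] → '{uhx7}'; at [19:22] → '{t}'; at [22:27] → '{1tv}'.
Since nothing is captured, `findall` lists the 5 matched substrings directly.

['{y}', '{5vvop}', '{uhx7}', '{t}', '{1tv}']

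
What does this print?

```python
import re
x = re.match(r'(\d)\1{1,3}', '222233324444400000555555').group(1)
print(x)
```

2

After group 1 captures some text, `\1` only succeeds where that same text appears again.
With `match`, the pattern is implicitly anchored at the beginning.
The match spans [0:4] → '2222'.
Captured: group 1 = '2'.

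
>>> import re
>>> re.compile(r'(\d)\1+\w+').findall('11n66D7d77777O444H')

['1']

After group 1 captures some text, `\1` only succeeds where that same text appears again.
`findall` collects group 1 from the one match (1 total).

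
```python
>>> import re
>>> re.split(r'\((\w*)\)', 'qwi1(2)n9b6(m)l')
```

['qwi1', '2', 'n9b6', 'm', 'l']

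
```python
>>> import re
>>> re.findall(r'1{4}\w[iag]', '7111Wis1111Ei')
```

['1111Ei']

This matches exactly 4 of a literal '1', then a word character; then one of [iag].
Scanning left to right: at [7:13] → '1111Ei'.
No capturing groups, so `findall` returns the 1 full match string.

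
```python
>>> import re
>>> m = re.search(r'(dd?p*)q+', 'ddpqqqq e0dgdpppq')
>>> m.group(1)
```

'ddp'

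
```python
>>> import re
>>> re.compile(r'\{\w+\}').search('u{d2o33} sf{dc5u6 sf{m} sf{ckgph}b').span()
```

(1, 8)

`search` walks the string left to right and returns the first match it finds.
The match spans [1:8] → '{d2o33}'.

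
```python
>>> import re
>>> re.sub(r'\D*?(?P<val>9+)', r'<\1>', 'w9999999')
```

Pattern: zero or more of a non-digit (lazy); then one or more of a literal '9' (captured as 'val').
The replacement refers to a captured group, so each match is rewritten using its own captured text.

'<9999999>'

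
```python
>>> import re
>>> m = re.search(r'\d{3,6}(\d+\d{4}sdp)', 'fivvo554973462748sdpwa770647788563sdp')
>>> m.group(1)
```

The match spans [5:20] → '554973462748sdp'.
Captured: group 1 = '462748sdp'.

'462748sdp'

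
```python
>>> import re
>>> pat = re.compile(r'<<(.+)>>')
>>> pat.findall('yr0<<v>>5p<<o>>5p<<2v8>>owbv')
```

['v>>5p<<o>>5p<<2v8']

With a single group, `findall` returns only what that group captured — 1 item.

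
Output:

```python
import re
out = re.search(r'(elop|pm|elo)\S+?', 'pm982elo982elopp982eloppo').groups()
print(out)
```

('pm',)

`search` walks the string left to right and returns the first match it finds.
The match spans [0:3] → 'pm9'.
Captured: group 1 = 'pm'.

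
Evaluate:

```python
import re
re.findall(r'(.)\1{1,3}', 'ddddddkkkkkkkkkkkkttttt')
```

The backreference `\1` re-matches whatever the first group consumed, character for character.
With a single group, `findall` returns only what that group captured — 6 items.

['d', 'd', 'k', 'k', 'k', 't']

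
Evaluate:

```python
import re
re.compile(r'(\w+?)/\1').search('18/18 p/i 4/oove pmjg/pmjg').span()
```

(0, 5)

A backreference is literal: `\1` must see the identical characters the first group matched.
Unlike `match`, `search` isn't anchored — it looks for the pattern anywhere in the string.
The match spans [0:5] → '18/18'.
Captured: group 1 = '18'.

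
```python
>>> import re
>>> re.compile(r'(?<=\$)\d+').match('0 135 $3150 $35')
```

The `(?=…)`/`(?<=…)` assertion just peeks at neighbouring text; it doesn't advance the match position.
`match` is anchored at position 0; if the pattern doesn't fit there, it returns None.
Here the string doesn't start with a match, so the call returns None.

None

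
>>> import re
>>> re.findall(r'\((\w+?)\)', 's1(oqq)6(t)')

['oqq', 't']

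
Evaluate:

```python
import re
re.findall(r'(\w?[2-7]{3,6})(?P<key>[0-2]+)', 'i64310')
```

[('i643', '10')]

This matches optionally a word character, then 3 to 6 of a character in [2-7] (captured); then one or more of a character in [0-2] (captured as 'key').
`findall` packs the 2 group values into a tuple for every match.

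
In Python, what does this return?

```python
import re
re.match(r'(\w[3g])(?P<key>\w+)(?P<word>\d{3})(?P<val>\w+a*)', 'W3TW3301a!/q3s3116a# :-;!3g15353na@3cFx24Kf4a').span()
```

(0, 9)

`re.match` only tries the pattern at the start of the string.
The match spans [0:9] → 'W3TW3301a'.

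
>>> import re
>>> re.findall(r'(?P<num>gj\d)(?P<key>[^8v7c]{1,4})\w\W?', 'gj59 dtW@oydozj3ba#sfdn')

The pattern matches the literal 'gj', then a digit (captured as 'num'); then 1 to 4 of any character except [8v7c] (captured as 'key'); then a word character, then optionally a non-word character.
`findall` packs the 2 group values into a tuple for every match.

[('gj5', '9 dt')]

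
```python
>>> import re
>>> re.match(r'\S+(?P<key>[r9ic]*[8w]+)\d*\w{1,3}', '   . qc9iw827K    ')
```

The pattern matches one or more of a non-whitespace character; then zero or more of one of [r9ic], then one or more of one of [8w] (captured as 'key'); then zero or more of a digit, then 1 to 3 of a word character.
`re.match` won't scan ahead — the pattern has to work from the very first character.
Here the string doesn't start with a match, so the call returns None.

None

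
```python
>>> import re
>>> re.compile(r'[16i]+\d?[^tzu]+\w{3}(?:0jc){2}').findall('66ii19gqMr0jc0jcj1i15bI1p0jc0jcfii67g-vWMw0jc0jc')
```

['66ii19gqMr0jc0jcj1i15bI1p0jc0jcfii67g-vWMw0jc0jc']

`findall` yields the raw match text (1 of them) because the pattern has no groups.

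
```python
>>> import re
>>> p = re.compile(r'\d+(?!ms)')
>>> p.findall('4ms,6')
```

The negative lookahead/lookbehind blocks any match where the forbidden context is present.
Scanning left to right: at [4:5] → '6'.
No capturing groups, so `findall` returns the 1 full match string.

['6']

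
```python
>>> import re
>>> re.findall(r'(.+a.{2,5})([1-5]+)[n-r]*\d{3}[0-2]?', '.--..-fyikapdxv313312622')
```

[('.--..-fyikapdxv3', '13312')]

The pattern matches one or more of any character, then a literal 'a', then 2 to 5 of any character (captured); then one or more of a character in [1-5] (captured); then zero or more of a character in [n-r], then exactly 3 of a digit, then optionally a character in [0-2].
Scanning left to right: at [0:24] match '.--..-fyikapdxv313312622', groups = ('.--..-fyikapdxv3', '13312').
`findall` packs the 2 group values into a tuple for every match.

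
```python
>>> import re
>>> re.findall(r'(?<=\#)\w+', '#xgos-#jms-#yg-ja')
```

The positive lookaround only admits positions where the adjacent text matches; those characters stay outside the span.
Walking the string: at [1:5] → 'xgos'; at [7:10] → 'jms'; at [12:14] → 'yg'.
Since nothing is captured, `findall` lists the 3 matched substrings directly.

['xgos', 'jms', 'yg']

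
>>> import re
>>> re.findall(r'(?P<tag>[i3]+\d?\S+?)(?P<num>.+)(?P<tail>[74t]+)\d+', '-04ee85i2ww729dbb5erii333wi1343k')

[('i2w', 'w729dbb5erii333wi13', '4')]

Because the quantifier is non-greedy, it stops expanding at the earliest point where the rest of the pattern can succeed.
`findall` packs the 3 group values into a tuple for every match.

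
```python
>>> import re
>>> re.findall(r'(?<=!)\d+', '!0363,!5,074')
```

['0363', '5']

The `(?=…)`/`(?<=…)` assertion just peeks at neighbouring text; it doesn't advance the match position.
Scanning left to right: at [1:5] → '0363'; at [7:8] → '5'.
Since nothing is captured, `findall` lists the 2 matched substrings directly.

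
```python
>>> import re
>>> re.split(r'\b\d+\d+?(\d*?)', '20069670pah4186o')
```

['', '', 'pah4186o']

The pattern matches a word boundary (`\b`, zero-width); then one or more of a digit, then one or more of a digit (lazy); then zero or more of a digit (lazy) (captured).
Matches to split on: at [0:8] → '20069670'.
The group in the pattern means `split` returns the separators' captures alongside the pieces.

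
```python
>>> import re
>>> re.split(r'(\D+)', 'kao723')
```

The pattern matches one or more of a non-digit (captured).
Matches to split on: at [0:3] → 'kao'.
The group in the pattern means `split` returns the separators' captures alongside the pieces.

['', 'kao', '723']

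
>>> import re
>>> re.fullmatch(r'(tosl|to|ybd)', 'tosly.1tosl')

`fullmatch` succeeds only if the pattern covers the string from start to end.
Here there's no way to consume every character, so the call returns None.

None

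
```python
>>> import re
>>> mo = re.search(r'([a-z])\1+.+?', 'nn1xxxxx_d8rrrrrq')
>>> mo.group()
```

`\1` is not a pattern — it's the concrete string captured by group 1, re-applied verbatim.
The match spans [0:3] → 'nn1'.

'nn1'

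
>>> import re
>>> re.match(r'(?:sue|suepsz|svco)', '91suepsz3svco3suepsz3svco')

`re.match` only tries the pattern at the start of the string.
Here the pattern fails at index 0, so the call returns None.

None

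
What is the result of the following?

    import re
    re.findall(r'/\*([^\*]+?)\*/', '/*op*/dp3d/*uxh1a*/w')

['op', 'uxh1a']

Matches: at [0:6] match '/*op*/', group 1 = 'op'; at [10:19] match '/*uxh1a*/', group 1 = 'uxh1a'.
With a single group, `findall` returns only what that group captured — 2 items.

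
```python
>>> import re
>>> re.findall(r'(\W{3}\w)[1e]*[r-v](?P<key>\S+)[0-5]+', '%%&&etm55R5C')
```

Pattern: exactly 3 of a non-word character, then a word character (captured); then zero or more of one of [1e], then a character in [r-v]; then one or more of a non-whitespace character (captured as 'key'); then one or more of a character in [0-5].
Matches: at [1:11] match '%&&etm55R5', groups = ('%&&e', 'm55R').
Multiple groups make `findall` return tuples — one 2-tuple for the one match.

[('%&&e', 'm55R')]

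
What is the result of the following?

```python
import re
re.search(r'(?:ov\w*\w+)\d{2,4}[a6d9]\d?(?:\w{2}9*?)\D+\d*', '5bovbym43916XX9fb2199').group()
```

'ovbym43916XX9fb2199'

Pattern: the literal 'ov', then zero or more of a word character, then one or more of a word character (non-capturing group); then 2 to 4 of a digit, then one of [a6d9], then optionally a digit; then exactly 2 of a word character, then zero or more of a literal '9' (lazy) (non-capturing group); then one or more of a non-digit, then zero or more of a digit.
`search` walks the string left to right and returns the first match it finds.
The match spans [2:21] → 'ovbym43916XX9fb2199'.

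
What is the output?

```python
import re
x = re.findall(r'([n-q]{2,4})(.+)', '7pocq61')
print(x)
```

The pattern matches 2 to 4 of a character in [n-q] (captured); then one or more of any character (captured).
2 groups means the one result is a tuple of 2 captured strings — 1 here.

[('po', 'cq61')]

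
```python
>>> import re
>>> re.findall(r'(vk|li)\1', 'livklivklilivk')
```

A backreference is literal: `\1` must see the identical characters the first group matched.
Matches: at [8:12] match 'lili', group 1 = 'li'.
One capturing group, so `findall` returns just the captured substring from the one match — 1 in all.

['li']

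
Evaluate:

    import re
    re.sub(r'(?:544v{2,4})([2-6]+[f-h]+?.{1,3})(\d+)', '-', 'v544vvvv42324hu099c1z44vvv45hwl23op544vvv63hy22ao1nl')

The pattern matches the literal '5', then the literal '44', then 2 to 4 of a literal 'v' (non-capturing group); then one or more of a character in [2-6], then one or more of a character in [f-h] (lazy), then 1 to 3 of any character (captured); then one or more of a digit (captured).
Matches: at [1:18] → '544vvvv42324hu099'; at [35:47] → '544vvv63hy22'.
Every occurrence is swapped for '-'.

'v-c1z44vvv45hwl23op-ao1nl'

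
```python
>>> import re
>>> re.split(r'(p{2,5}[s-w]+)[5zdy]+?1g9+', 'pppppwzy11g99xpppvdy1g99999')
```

['pppppwzy11g99x', 'pppv', '']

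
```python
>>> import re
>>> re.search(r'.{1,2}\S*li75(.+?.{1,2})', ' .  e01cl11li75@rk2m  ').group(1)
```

'@rk'

Pattern: 1 to 2 of any character, then zero or more of a non-whitespace character; then a literal 'l', then the literal 'i75'; then one or more of any character (lazy), then 1 to 2 of any character (captured).
Because the quantifier is non-greedy, it stops expanding at the earliest point where the rest of the pattern can succeed.
`re.search` tries every starting position until one works.
The match spans [2:18] → '  e01cl11li75@rk'.
Captured: group 1 = '@rk'.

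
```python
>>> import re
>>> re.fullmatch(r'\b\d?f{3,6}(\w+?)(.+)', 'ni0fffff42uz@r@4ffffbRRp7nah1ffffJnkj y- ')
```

None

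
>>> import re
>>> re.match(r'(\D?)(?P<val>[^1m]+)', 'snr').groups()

The pattern matches optionally a non-digit (captured); then one or more of any character except [1m] (captured as 'val').
With `match`, the pattern is implicitly anchored at the beginning.
The match spans [0:3] → 'snr'.
Captured: group 1 = 's', group 2 = 'nr'.

('s', 'nr')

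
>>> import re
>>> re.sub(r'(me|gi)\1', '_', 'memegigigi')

`\1` has to match the exact text group 1 already captured.
Each match is replaced by '_'.

'__gi'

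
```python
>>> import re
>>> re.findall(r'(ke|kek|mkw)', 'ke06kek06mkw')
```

Alternation isn't longest-match — the leftmost alternative that fits at this position is chosen.
Scanning left to right: at [0:2] match 'ke', group 1 = 'ke'; at [4:6] match 'ke', group 1 = 'ke'; at [9:12] match 'mkw', group 1 = 'mkw'.
One capturing group, so `findall` returns just the captured substring from each match — 3 in all.

['ke', 'ke', 'mkw']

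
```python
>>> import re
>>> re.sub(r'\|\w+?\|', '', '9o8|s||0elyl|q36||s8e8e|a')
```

'9o8q36|a'

Every occurrence is swapped for ''.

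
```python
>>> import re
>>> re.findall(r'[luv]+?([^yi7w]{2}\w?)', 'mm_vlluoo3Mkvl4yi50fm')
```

['llu', 'l4y']

This matches one or more of one of [luv] (lazy); then exactly 2 of any character except [yi7w], then optionally a word character (captured).
With the lazy modifier that quantifier settles for the fewest repetitions that let the rest of the pattern succeed (the atoms after it are unaffected and can still be greedy).
Walking the string: at [3:7] match 'vllu', group 1 = 'llu'; at [12:16] match 'vl4y', group 1 = 'l4y'.
With a single group, `findall` returns only what that group captured — 2 items.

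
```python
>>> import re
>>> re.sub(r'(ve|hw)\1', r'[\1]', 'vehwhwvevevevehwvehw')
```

After group 1 captures some text, `\1` only succeeds where that same text appears again.
`\1` in the replacement pulls in group 1's text for each match.

've[hw][ve][ve]hwvehw'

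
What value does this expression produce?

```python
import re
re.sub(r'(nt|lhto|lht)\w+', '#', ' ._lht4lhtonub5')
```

Matches: at [3:15] → 'lht4lhtonub5'.
`sub` substitutes '#' at each match site.

' ._#'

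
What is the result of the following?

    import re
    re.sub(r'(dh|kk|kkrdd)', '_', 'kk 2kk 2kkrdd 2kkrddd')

Branches in `(...|...)` are attempted left-to-right; the first branch that allows the whole pattern to succeed is taken.
Matches: at [0:2] → 'kk'; at [4:6] → 'kk'; at [8:10] → 'kk'; at [15:17] → 'kk'.
Each match is replaced by '_'.

'_ 2_ 2_rdd 2_rddd'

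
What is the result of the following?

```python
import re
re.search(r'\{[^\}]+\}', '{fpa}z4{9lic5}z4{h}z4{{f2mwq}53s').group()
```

'{fpa}'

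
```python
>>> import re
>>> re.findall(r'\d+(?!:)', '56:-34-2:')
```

['5', '34']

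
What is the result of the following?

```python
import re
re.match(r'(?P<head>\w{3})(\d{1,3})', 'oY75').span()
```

(0, 4)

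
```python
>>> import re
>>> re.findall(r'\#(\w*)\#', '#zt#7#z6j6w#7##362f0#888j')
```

Because there's exactly one group, `findall` drops the full match and keeps group 1 from each hit.

['zt', 'z6j6w', '']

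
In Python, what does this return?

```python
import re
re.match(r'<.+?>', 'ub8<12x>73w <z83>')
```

None

With `match`, the pattern is implicitly anchored at the beginning.
Here the pattern fails at index 0, so the call returns None.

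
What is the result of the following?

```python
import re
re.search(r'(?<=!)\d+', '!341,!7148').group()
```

The `(?=…)`/`(?<=…)` assertion just peeks at neighbouring text; it doesn't advance the match position.
`re.search` scans for the first position where the pattern succeeds.
The match spans [1:4] → '341'.

'341'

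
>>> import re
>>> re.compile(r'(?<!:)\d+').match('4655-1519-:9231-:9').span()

(0, 4)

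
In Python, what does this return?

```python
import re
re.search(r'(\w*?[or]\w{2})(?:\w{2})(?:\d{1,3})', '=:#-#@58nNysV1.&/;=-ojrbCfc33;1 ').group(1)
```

Pattern: zero or more of a word character (lazy), then one of [or], then exactly 2 of a word character (captured); then exactly 2 of a word character (non-capturing group); then 1 to 3 of a digit (non-capturing group).
`re.search` scans for the first position where the pattern succeeds.
The match spans [20:29] → 'ojrbCfc33'.
Captured: group 1 = 'ojrbC'.

'ojrbC'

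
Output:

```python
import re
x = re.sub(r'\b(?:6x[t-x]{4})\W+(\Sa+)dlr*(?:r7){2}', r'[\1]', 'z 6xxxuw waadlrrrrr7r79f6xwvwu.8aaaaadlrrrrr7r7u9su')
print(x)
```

z [waa]9f6xwvwu.8aaaaadlrrrrr7r7u9su

This matches a word boundary (`\b`, zero-width); then the literal '6x', then exactly 4 of a character in [t-x] (non-capturing group); then one or more of a non-word character; then a non-whitespace character, then one or more of a literal 'a' (captured); then the literal 'dl', then zero or more of a literal 'r', then the literal 'r7' repeated 2 times.
Matches: at [2:22] → '6xxxuw waadlrrrrr7r7'.
Each match is replaced using the text its own group 1 captured.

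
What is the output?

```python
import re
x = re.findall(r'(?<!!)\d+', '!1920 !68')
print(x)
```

['920', '8']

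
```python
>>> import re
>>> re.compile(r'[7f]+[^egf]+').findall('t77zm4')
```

This matches one or more of one of [7f]; then one or more of any character except [egf].
Scanning left to right: at [1:6] → '77zm4'.
With no groups in the pattern, `findall` gives back each whole match — 1 here.

['77zm4']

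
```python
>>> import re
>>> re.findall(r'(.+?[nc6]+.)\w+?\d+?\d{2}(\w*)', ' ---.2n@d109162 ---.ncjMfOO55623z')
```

[(' ---.2n@', '162'), (' ---.ncj', '23z')]

The pattern matches one or more of any character (lazy), then one or more of one of [nc6], then any character (captured); then one or more of a word character (lazy), then one or more of a digit (lazy); then exactly 2 of a digit; then zero or more of a word character (captured).
With 2 capturing groups, `findall` returns a 2-tuple per match.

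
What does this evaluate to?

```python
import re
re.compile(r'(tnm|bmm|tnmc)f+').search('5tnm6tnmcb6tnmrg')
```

None

Unlike `match`, `search` isn't anchored — it looks for the pattern anywhere in the string.
Here the pattern never matches, so the call returns None.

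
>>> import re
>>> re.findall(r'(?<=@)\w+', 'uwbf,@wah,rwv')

['wah']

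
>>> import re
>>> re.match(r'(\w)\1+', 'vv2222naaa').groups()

('v',)

`\1` has to match the exact text group 1 already captured.
`re.match` only tries the pattern at the start of the string.
The match spans [0:2] → 'vv'.
Captured: group 1 = 'v'.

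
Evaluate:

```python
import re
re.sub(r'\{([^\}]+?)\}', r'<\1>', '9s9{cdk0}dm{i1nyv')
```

'9s9<cdk0>dm{i1nyv'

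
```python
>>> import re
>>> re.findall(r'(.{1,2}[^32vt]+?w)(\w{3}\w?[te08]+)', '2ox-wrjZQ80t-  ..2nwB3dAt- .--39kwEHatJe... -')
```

Pattern: 1 to 2 of any character, then one or more of any character except [32vt] (lazy), then a literal 'w' (captured); then exactly 3 of a word character, then optionally a word character, then one or more of one of [te08] (captured).
2 groups means each result is a tuple of 2 captured strings — 3 here.

[('2ox-w', 'rjZQ80t'), ('.2nw', 'B3dAt'), ('-39kw', 'EHat')]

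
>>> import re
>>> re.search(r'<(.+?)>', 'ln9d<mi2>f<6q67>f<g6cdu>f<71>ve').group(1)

'mi2'

Lazy quantifiers expand one character at a time until the remainder of the pattern can match.
`search` walks the string left to right and returns the first match it finds.
The match spans [4:9] → '<mi2>'.
Captured: group 1 = 'mi2'.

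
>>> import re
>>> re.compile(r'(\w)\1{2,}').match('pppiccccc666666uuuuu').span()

`re.match` only tries the pattern at the start of the string.
The match spans [0:3] → 'ppp'.

(0, 3)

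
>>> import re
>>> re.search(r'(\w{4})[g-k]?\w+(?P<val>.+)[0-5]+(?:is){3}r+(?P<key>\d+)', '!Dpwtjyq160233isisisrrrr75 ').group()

'Dpwtjyq160233isisisrrrr75'

This matches exactly 4 of a word character (captured); then optionally a character in [g-k], then one or more of a word character; then one or more of any character (captured as 'val'); then one or more of a character in [0-5], then the literal 'is' repeated 3 times, then one or more of the literal 'r'; then one or more of a digit (captured as 'key').
Unlike `match`, `search` isn't anchored — it looks for the pattern anywhere in the string.
The match spans [1:26] → 'Dpwtjyq160233isisisrrrr75'.
Captured: group 1 = 'Dpwt', group 2 = '3', group 3 = '75'.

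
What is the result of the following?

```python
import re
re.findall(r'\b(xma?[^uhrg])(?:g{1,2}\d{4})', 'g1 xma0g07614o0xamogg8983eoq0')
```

Pattern: a word boundary (`\b`, zero-width); then the literal 'xm', then optionally the literal 'a', then any character except [uhrg] (captured); then 1 to 2 of a literal 'g', then exactly 4 of a digit (non-capturing group).
Matches: at [3:12] match 'xma0g0761', group 1 = 'xma0'.
One capturing group, so `findall` returns just the captured substring from the one match — 1 in all.

['xma0']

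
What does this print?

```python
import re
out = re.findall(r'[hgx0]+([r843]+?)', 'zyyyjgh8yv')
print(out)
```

['8']

With a single group, `findall` returns only what that group captured — 1 item.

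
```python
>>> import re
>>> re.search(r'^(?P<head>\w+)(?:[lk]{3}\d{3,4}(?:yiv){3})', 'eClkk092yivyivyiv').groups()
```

This matches anchored at the start of the string; then one or more of a word character (captured as 'head'); then exactly 3 of one of [lk], then 3 to 4 of a digit, then the literal 'yiv' repeated 3 times (non-capturing group).
`re.search` scans for the first position where the pattern succeeds.
The match spans [0:17] → 'eClkk092yivyivyiv'.
Captured: group 1 = 'eC'.

('eC',)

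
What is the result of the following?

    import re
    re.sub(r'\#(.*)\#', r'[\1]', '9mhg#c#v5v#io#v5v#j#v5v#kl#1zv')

`\1` in the replacement pulls in group 1's text for each match.

'9mhg[c#v5v#io#v5v#j#v5v#kl]1zv'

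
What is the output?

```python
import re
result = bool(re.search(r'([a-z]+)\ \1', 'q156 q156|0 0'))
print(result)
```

False

`\1` has to match the exact text group 1 already captured.
Here the pattern never matches, so the call returns None, and `bool(None)` is False.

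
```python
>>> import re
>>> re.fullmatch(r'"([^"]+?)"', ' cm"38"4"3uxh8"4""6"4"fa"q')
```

None

`re.fullmatch` is like wrapping the pattern in `^…$` (in single-line mode).
Here the pattern can't cover the whole string, so the call returns None.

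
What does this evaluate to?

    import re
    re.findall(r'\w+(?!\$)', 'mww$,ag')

The negative lookahead/lookbehind blocks any match where the forbidden context is present.
Since nothing is captured, `findall` lists the 2 matched substrings directly.

['mw', 'ag']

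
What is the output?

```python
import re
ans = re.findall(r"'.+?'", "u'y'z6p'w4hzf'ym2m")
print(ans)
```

Because the quantifier is non-greedy, it stops expanding at the earliest point where the rest of the pattern can succeed.
Walking the string: at [1:4] → "'y'"; at [7:14] → "'w4hzf'".
No capturing groups, so `findall` returns the 2 full match strings.

["'y'", "'w4hzf'"]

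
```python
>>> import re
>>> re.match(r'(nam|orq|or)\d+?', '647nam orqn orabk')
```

None

`match` is anchored at position 0; if the pattern doesn't fit there, it returns None.
Here the pattern fails at index 0, so the call returns None.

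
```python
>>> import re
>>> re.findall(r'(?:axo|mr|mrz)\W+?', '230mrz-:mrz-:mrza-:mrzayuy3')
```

['mrz-', 'mrz-']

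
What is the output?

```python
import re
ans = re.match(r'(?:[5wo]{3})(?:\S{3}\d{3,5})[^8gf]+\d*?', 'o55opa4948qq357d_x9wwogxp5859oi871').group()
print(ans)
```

o55opa4948qq357d_x9wwo

This matches exactly 3 of one of [5wo] (non-capturing group); then exactly 3 of a non-whitespace character, then 3 to 5 of a digit (non-capturing group); then one or more of any character except [8gf], then zero or more of a digit (lazy).
`match` is anchored at position 0; if the pattern doesn't fit there, it returns None.
The match spans [0:22] → 'o55opa4948qq357d_x9wwo'.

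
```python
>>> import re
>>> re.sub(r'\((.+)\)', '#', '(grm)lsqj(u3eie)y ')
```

'#y '

Matches: at [0:16] → '(grm)lsqj(u3eie)'.
Each match is replaced by '#'.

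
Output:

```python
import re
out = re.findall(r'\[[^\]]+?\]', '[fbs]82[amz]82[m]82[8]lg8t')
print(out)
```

Walking the string: at [0:5] → '[fbs]'; at [7:12] → '[amz]'; at [14:17] → '[m]'; at [19:22] → '[8]'.
With no groups in the pattern, `findall` gives back each whole match — 4 here.

['[fbs]', '[amz]', '[m]', '[8]']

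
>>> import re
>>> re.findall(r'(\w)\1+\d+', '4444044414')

['4']

A backreference is literal: `\1` must see the identical characters the first group matched.
`findall` collects group 1 from the one match (1 total).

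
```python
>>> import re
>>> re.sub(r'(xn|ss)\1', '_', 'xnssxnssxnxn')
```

A backreference is literal: `\1` must see the identical characters the first group matched.
Matches: at [8:12] → 'xnxn'.
`sub` substitutes '_' at each match site.

'xnssxnss_'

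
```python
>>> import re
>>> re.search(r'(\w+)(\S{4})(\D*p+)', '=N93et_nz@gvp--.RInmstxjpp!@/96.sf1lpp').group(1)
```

Pattern: one or more of a word character (captured); then exactly 4 of a non-whitespace character (captured); then zero or more of a non-digit, then one or more of a literal 'p' (captured).
`re.search` scans for the first position where the pattern succeeds.
The match spans [1:26] → 'N93et_nz@gvp--.RInmstxjpp'.
Captured: group 1 = 'N93et_nz', group 2 = '@gvp', group 3 = '--.RInmstxjpp'.

'N93et_nz'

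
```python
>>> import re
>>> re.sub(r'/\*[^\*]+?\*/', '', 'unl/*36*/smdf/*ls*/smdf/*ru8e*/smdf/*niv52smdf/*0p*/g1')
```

'unlsmdfsmdfsmdf/*niv52smdfg1'

Each match is replaced by ''.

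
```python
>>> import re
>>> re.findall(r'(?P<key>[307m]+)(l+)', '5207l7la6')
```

[('07', 'l'), ('7', 'l')]

The pattern matches one or more of one of [307m] (captured as 'key'); then one or more of a literal 'l' (captured).
Matches: at [2:5] match '07l', groups = ('07', 'l'); at [5:7] match '7l', groups = ('7', 'l').
With 2 capturing groups, `findall` returns a 2-tuple per match.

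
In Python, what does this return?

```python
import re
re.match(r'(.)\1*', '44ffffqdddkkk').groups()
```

('4',)

The match spans [0:2] → '44'.
Captured: group 1 = '4'.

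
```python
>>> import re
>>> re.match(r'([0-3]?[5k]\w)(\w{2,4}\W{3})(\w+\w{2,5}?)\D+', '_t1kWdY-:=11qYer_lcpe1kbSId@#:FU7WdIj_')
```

Pattern: optionally a character in [0-3], then one of [5k], then a word character (captured); then 2 to 4 of a word character, then exactly 3 of a non-word character (captured); then one or more of a word character, then 2 to 5 of a word character (lazy) (captured); then one or more of a non-digit.
`re.match` only tries the pattern at the start of the string.
Here the string doesn't start with a match, so the call returns None.

None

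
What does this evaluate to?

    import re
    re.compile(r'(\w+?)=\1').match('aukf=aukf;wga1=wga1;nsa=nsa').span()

The backreference `\1` re-matches whatever the first group consumed, character for character.
`re.match` won't scan ahead — the pattern has to work from the very first character.
The match spans [0:9] → 'aukf=aukf'.
Captured: group 1 = 'aukf'.

(0, 9)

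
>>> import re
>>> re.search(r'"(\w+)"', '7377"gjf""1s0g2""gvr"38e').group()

'"gjf"'

The match spans [4:9] → '"gjf"'.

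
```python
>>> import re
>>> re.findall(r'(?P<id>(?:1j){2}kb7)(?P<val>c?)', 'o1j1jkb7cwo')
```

Multiple groups make `findall` return tuples — one 2-tuple for the one match.

[('1j1jkb7', 'c')]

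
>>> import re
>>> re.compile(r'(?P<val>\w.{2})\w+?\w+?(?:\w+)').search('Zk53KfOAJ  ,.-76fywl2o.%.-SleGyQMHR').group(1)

'Zk5'

The match spans [0:9] → 'Zk53KfOAJ'.
Captured: group 1 = 'Zk5'.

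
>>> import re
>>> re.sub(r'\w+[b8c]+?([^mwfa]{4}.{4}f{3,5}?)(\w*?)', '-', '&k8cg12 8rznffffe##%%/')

The pattern matches one or more of a word character; then one or more of one of [b8c] (lazy); then exactly 4 of any character except [mwfa], then exactly 4 of any character, then 3 to 5 of the literal 'f' (lazy) (captured); then zero or more of a word character (lazy) (captured).
A non-greedy quantifier consumes as few characters as it can — just enough that the remainder of the pattern still matches from where it stops; whatever follows it matches normally.
Matches: at [1:15] → 'k8cg12 8rznfff'.
`sub` substitutes '-' at each match site.

'&-fe##%%/'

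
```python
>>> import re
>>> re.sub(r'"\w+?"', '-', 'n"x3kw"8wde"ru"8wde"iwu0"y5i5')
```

Matches: at [1:7] → '"x3kw"'; at [11:15] → '"ru"'; at [19:25] → '"iwu0"'.
`sub` substitutes '-' at each match site.

'n-8wde-8wde-y5i5'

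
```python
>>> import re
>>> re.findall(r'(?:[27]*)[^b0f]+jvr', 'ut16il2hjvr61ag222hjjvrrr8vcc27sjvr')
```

No capturing groups, so `findall` returns the 1 full match string.

['ut16il2hjvr61ag222hjjvrrr8vcc27sjvr']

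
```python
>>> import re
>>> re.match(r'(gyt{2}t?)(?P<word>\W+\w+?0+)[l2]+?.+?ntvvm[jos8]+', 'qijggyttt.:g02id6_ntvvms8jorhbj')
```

None

`match` is anchored at position 0; if the pattern doesn't fit there, it returns None.
Here position 0 doesn't satisfy it, so the call returns None.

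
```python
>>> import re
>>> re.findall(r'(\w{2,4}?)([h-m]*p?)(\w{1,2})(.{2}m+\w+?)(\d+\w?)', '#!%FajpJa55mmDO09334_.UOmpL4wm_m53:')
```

[('Fa', 'jp', 'Ja', '55mmDO', '09334_'), ('UO', 'mp', 'L', '4wm_m', '53')]

Pattern: 2 to 4 of a word character (lazy) (captured); then zero or more of a character in [h-m], then optionally the literal 'p' (captured); then 1 to 2 of a word character (captured); then exactly 2 of any character, then one or more of the literal 'm', then one or more of a word character (lazy) (captured); then one or more of a digit, then optionally a word character (captured).
Multiple groups make `findall` return tuples — one 5-tuple for each match.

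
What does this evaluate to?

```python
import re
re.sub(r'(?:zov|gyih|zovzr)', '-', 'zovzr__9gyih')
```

'-zr__9-'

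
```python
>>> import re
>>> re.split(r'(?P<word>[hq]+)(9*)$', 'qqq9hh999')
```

['qqq9', 'hh', '999', '']

Pattern: one or more of one of [hq] (captured as 'word'); then zero or more of a literal '9' (captured); then anchored at the end.
Matches to split on: at [4:9] → 'hh999'.
With a capturing group present, the delimiter's captured portion is kept in the result list.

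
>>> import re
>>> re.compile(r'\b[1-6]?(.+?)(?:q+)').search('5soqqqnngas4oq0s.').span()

(0, 6)

This matches a word boundary (`\b`, zero-width); then optionally a character in [1-6]; then one or more of any character (lazy) (captured); then one or more of a literal 'q' (non-capturing group).
A non-greedy quantifier consumes as few characters as it can — just enough that the remainder of the pattern still matches from where it stops; whatever follows it matches normally.
`search` walks the string left to right and returns the first match it finds.
The match spans [0:6] → '5soqqq'.
Captured: group 1 = 'so'.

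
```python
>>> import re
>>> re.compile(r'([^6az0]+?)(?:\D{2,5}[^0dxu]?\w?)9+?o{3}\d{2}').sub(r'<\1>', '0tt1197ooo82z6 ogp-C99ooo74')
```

Because the quantifier is non-greedy, it stops expanding at the earliest point where the rest of the pattern can succeed.
`\1` in the replacement pulls in group 1's text for each match.

'0tt1197ooo82z6< >'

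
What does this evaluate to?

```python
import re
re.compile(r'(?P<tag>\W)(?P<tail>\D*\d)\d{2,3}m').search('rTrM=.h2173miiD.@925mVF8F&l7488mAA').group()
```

Pattern: a non-word character (captured as 'tag'); then zero or more of a non-digit, then a digit (captured as 'tail'); then 2 to 3 of a digit, then the literal 'm'.
`re.search` tries every starting position until one works.
The match spans [4:12] → '=.h2173m'.
Captured: group 1 = '=', group 2 = '.h2'.

'=.h2173m'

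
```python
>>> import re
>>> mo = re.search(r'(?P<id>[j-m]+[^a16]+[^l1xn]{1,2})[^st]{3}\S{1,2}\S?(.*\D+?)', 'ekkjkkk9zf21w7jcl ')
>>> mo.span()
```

(1, 18)

This matches one or more of a character in [j-m], then one or more of any character except [a16], then 1 to 2 of any character except [l1xn] (captured as 'id'); then exactly 3 of any character except [st]; then 1 to 2 of a non-whitespace character, then optionally a non-whitespace character; then zero or more of any character, then one or more of a non-digit (lazy) (captured).
`re.search` tries every starting position until one works.
The match spans [1:18] → 'kkjkkk9zf21w7jcl '.
Captured: group 1 = 'kkjkkk9zf2', group 2 = ' '.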